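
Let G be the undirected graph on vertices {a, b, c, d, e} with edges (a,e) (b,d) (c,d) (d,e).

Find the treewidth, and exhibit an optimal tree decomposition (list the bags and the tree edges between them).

Every bag has size at most 2, so the width is 2 − 1 = 1 and tw(G) ≤ 1. Any graph with an edge has treewidth ≥ 1, and G has the edge e–d. Combining the bounds, tw(G) = 1.

Treewidth 1.
One optimal decomposition is:
Bags: B1 = {d, e}  B2 = {c, d}  B3 = {a, e}  B4 = {b, d}
Tree: B1–B2, B1–B3, B1–B4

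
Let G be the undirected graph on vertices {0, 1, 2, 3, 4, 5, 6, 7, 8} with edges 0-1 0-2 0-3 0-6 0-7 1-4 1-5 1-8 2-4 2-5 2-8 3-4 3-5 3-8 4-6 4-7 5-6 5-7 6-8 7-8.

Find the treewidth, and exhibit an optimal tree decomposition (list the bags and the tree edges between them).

Treewidth 4.
Bags: B1 = {0, 4, 5, 7, 8}  B2 = {0, 4, 5, 6, 8}  B3 = {0, 3, 4, 5, 8}  B4 = {0, 2, 4, 5, 8}  B5 = {0, 1, 4, 5, 8}
Tree: B1–B2, B2–B3, B3–B4, B4–B5

The largest bag has 5 vertices, giving width 4; this decomposition certifies tw(G) ≤ 4. For the lower bound: the 5 vertex sets {5,7}, {0,6}, {3,4}, {8}, {2} are disjoint, each induces a connected subgraph, and every pair is joined by at least one edge of G. Contracting each set to a single vertex therefore yields K_{5} as a minor, and since treewidth is minor-monotone, tw(G) ≥ tw(K_{5}) = 4. The upper and lower bounds meet at 4, so that is the treewidth.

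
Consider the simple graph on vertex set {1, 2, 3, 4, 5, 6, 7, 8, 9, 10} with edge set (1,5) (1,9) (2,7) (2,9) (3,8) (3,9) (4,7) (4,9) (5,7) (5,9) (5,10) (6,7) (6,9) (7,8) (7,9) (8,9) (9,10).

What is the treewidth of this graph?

2

A width-2 tree decomposition is:
Bags: B1 = {7, 8, 9}  B2 = {6, 7, 9}  B3 = {5, 7, 9}  B4 = {4, 7, 9}  B5 = {1, 5, 9}  B6 = {5, 9, 10}  B7 = {3, 8, 9}  B8 = {2, 7, 9}
Tree: B1–B2, B1–B3, B2–B4, B3–B5, B5–B6, B1–B7, B4–B8
Each bag holds 3 vertices, so the decomposition has width 2, which upper-bounds the treewidth. For the lower bound, the 3 vertices {1, 5, 9} are pairwise adjacent, and any tree decomposition puts a clique entirely inside one bag — forcing width ≥ 2. Combining the bounds, tw(G) = 2.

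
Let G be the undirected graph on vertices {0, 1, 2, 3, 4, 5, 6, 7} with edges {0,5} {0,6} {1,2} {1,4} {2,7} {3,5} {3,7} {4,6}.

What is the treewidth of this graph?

A width-2 tree decomposition is:
Bags: B1 = {2, 3, 7}  B2 = {1, 2, 3}  B3 = {1, 3, 4}  B4 = {3, 4, 6}  B5 = {0, 3, 6}  B6 = {0, 3, 5}
Tree: B1–B2, B2–B3, B3–B4, B4–B5, B5–B6
The largest bag has 3 vertices, giving width 2; this decomposition certifies tw(G) ≤ 2. For the lower bound, G contains the cycle 3–7–2–1–4–6–0–5–3, so G is not a forest; only forests have treewidth ≤ 1, hence tw(G) ≥ 2. Hence tw(G) = 2 exactly.

2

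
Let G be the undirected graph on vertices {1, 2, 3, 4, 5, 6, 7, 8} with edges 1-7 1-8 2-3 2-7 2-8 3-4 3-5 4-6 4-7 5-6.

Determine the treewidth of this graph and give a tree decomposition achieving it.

Every bag has size at most 3, so the width is 3 − 1 = 2 and tw(G) ≤ 2. Since 6–5–3–4–6 is a cycle in G, G is not acyclic. Forests are exactly the graphs of treewidth ≤ 1, so tw(G) ≥ 2. The upper and lower bounds meet at 2, so that is the treewidth.

Treewidth 2.
Bags: B1 = {4, 5, 6}  B2 = {3, 4, 5}  B3 = {3, 4, 7}  B4 = {2, 3, 7}  B5 = {1, 2, 7}  B6 = {1, 2, 8}
Tree: B1–B2, B2–B3, B3–B4, B4–B5, B5–B6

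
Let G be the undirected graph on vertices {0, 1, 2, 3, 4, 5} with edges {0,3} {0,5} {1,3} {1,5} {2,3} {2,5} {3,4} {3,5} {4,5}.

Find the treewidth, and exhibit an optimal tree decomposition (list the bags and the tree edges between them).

The largest bag has 3 vertices, giving width 2; this decomposition certifies tw(G) ≤ 2. For the lower bound, the 3 vertices {0, 3, 5} are pairwise adjacent, and any tree decomposition puts a clique entirely inside one bag — forcing width ≥ 2. Hence tw(G) = 2 exactly.

Treewidth 2.
Bags: B1 = {0, 3, 5}  B2 = {1, 3, 5}  B3 = {3, 4, 5}  B4 = {2, 3, 5}
Tree: B1–B2, B2–B3, B2–B4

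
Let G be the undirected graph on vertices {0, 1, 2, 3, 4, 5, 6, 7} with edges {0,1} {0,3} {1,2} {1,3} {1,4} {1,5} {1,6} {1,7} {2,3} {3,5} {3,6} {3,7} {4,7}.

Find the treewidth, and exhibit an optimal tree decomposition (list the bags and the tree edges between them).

Treewidth 2.
Bags: B1 = {0, 1, 3}  B2 = {1, 3, 5}  B3 = {1, 2, 3}  B4 = {1, 3, 7}  B5 = {1, 3, 6}  B6 = {1, 4, 7}
Tree: B1–B2, B2–B3, B2–B4, B1–B5, B4–B6

The largest bag has 3 vertices, giving width 2; this decomposition certifies tw(G) ≤ 2. For the lower bound, the 3 vertices {0, 1, 3} are pairwise adjacent, and any tree decomposition puts a clique entirely inside one bag — forcing width ≥ 2. The upper and lower bounds meet at 2, so that is the treewidth.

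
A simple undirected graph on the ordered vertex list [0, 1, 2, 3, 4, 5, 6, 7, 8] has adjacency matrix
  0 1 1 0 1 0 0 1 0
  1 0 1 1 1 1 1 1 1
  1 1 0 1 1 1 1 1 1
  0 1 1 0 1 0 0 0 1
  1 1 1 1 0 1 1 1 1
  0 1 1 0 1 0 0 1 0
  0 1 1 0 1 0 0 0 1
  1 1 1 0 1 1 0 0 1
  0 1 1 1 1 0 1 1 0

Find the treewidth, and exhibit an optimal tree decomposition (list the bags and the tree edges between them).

Treewidth 4.
Bags: B1 = {0, 1, 2, 4, 7}  B2 = {1, 2, 4, 7, 8}  B3 = {1, 2, 4, 5, 7}  B4 = {1, 2, 3, 4, 8}  B5 = {1, 2, 4, 6, 8}
Tree: B1–B2, B2–B3, B2–B4, B4–B5

Every bag has size at most 5, so the width is 5 − 1 = 4 and tw(G) ≤ 4. Conversely, {1, 2, 3, 4, 8} is a clique of size 5, and the vertices of any clique must share a bag in every tree decomposition; so some bag has ≥ 5 vertices and tw(G) ≥ 4. The upper and lower bounds meet at 4, so that is the treewidth.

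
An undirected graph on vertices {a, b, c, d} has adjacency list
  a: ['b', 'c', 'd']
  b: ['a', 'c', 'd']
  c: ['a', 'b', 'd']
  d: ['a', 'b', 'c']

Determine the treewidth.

3

A width-3 tree decomposition is:
Bags: B1 = {a, b, c, d}
Tree: (single bag)
With just one bag of size 4, the width is 4 − 1 = 3, so tw(G) ≤ 3. On the other hand G contains the 4-clique {a, b, c, d}. A clique must lie in a single bag of any decomposition, so no decomposition can have width below 3. Therefore the treewidth is 3.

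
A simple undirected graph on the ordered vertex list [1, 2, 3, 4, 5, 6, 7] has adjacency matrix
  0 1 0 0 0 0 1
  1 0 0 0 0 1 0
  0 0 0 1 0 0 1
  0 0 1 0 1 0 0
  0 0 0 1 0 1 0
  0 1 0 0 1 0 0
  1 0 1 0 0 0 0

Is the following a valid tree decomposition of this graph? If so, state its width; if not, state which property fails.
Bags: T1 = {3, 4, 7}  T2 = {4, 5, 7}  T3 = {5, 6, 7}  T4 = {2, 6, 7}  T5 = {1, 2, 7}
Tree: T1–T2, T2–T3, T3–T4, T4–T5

Yes; width 2.

Checking the three conditions: (i) the bags cover all of {1, 2, 3, 4, 5, 6, 7}; (ii) for each edge, some bag contains both endpoints; (iii) the bags containing any fixed vertex form a subtree. All hold, so the decomposition is valid with width 3 − 1 = 2.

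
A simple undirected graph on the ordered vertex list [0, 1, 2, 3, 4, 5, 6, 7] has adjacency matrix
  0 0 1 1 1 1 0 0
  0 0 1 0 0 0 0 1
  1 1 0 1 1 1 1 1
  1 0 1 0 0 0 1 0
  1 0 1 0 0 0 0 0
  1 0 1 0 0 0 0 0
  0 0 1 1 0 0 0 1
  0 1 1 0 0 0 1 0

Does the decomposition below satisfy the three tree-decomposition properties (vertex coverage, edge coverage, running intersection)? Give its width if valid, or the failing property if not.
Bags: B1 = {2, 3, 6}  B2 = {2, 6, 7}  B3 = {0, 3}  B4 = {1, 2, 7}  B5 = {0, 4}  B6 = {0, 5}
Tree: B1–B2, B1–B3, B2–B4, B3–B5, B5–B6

No — edge (2,0) lies in no bag.

A tree decomposition must satisfy three properties: every vertex lies in some bag; for every edge, both endpoints lie together in some bag; and for every vertex, the bags containing it form a connected subtree. Here edge (2,0) lies in no bag, so the decomposition is invalid.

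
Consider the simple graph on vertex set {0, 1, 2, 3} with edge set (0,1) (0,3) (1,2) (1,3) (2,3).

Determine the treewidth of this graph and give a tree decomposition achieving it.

Each bag holds 3 vertices, so the decomposition has width 2, which upper-bounds the treewidth. Conversely, {0, 1, 3} is a clique of size 3, and the vertices of any clique must share a bag in every tree decomposition; so some bag has ≥ 3 vertices and tw(G) ≥ 2. Therefore the treewidth is 2.

Treewidth 2.
One such decomposition:
Bags: B1 = {0, 1, 3}  B2 = {1, 2, 3}
Tree: B1–B2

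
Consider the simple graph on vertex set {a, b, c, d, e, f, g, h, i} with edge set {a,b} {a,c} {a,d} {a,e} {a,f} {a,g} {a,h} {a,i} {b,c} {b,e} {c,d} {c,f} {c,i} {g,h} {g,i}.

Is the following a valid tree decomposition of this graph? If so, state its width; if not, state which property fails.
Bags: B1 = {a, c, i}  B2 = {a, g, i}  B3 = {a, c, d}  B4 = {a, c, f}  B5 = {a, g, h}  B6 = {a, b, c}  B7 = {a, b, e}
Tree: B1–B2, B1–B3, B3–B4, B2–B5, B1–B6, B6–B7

Yes; width 2.

Vertex coverage: the bags together contain {a, b, c, d, e, f, g, h, i}, the full vertex set. Edge coverage: each edge of G has both endpoints in at least one bag. Running intersection: for every vertex, the bags containing it form a connected subtree. All three properties hold, so this is a valid tree decomposition of width max|bag| − 1 = 2, and hence tw(G) ≤ 2.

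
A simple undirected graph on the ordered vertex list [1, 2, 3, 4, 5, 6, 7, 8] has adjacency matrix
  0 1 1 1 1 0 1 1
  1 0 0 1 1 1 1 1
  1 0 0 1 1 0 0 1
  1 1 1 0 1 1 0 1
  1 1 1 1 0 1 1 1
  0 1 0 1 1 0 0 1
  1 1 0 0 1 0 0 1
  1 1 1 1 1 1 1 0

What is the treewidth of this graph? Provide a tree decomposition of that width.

The largest bag has 5 vertices, giving width 4; this decomposition certifies tw(G) ≤ 4. For the lower bound, the 5 vertices {1, 2, 4, 5, 8} are pairwise adjacent, and any tree decomposition puts a clique entirely inside one bag — forcing width ≥ 4. Hence tw(G) = 4 exactly.

Treewidth 4.
Bags: B1 = {1, 2, 5, 7, 8}  B2 = {1, 2, 4, 5, 8}  B3 = {2, 4, 5, 6, 8}  B4 = {1, 3, 4, 5, 8}
Tree: B1–B2, B2–B3, B2–B4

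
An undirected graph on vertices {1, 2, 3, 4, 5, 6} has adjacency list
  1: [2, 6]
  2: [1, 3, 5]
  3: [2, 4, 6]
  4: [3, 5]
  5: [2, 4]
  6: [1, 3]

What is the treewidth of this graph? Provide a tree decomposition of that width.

Treewidth 2.
One such decomposition:
Bags: B1 = {1, 3, 6}  B2 = {1, 2, 3}  B3 = {2, 3, 4}  B4 = {2, 4, 5}
Tree: B1–B2, B2–B3, B3–B4

Each bag holds 3 vertices, so the decomposition has width 2, which upper-bounds the treewidth. Since 6–1–2–3–6 is a cycle in G, G is not acyclic. Forests are exactly the graphs of treewidth ≤ 1, so tw(G) ≥ 2. The upper and lower bounds meet at 2, so that is the treewidth.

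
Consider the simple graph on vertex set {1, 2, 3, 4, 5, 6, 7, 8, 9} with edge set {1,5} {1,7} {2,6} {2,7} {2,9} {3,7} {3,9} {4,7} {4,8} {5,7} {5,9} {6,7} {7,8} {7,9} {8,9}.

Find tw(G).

A width-2 tree decomposition is:
Bags: B1 = {2, 7, 9}  B2 = {2, 6, 7}  B3 = {7, 8, 9}  B4 = {5, 7, 9}  B5 = {1, 5, 7}  B6 = {3, 7, 9}  B7 = {4, 7, 8}
Tree: B1–B2, B1–B3, B3–B4, B4–B5, B1–B6, B3–B7
Each bag holds 3 vertices, so the decomposition has width 2, which upper-bounds the treewidth. For the lower bound, the 3 vertices {1, 5, 7} are pairwise adjacent, and any tree decomposition puts a clique entirely inside one bag — forcing width ≥ 2. Therefore the treewidth is 2.

2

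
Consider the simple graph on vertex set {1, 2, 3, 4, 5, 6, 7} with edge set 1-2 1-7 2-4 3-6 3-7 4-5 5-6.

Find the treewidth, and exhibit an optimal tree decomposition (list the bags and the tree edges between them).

Treewidth 2.
Bags: B1 = {4, 5, 6}  B2 = {3, 4, 6}  B3 = {3, 4, 7}  B4 = {1, 4, 7}  B5 = {1, 2, 4}
Tree: B1–B2, B2–B3, B3–B4, B4–B5

Every bag has size at most 3, so the width is 3 − 1 = 2 and tw(G) ≤ 2. Since 4–5–6–3–7–1–2–4 is a cycle in G, G is not acyclic. Forests are exactly the graphs of treewidth ≤ 1, so tw(G) ≥ 2. Therefore the treewidth is 2.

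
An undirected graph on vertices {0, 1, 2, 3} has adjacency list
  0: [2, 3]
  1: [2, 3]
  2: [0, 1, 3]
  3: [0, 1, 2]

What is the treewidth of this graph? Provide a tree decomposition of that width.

Treewidth 2.
One optimal decomposition is:
Bags: B1 = {1, 2, 3}  B2 = {0, 2, 3}
Tree: B1–B2

Every bag has size at most 3, so the width is 3 − 1 = 2 and tw(G) ≤ 2. Conversely, {0, 2, 3} is a clique of size 3, and the vertices of any clique must share a bag in every tree decomposition; so some bag has ≥ 3 vertices and tw(G) ≥ 2. Combining the bounds, tw(G) = 2.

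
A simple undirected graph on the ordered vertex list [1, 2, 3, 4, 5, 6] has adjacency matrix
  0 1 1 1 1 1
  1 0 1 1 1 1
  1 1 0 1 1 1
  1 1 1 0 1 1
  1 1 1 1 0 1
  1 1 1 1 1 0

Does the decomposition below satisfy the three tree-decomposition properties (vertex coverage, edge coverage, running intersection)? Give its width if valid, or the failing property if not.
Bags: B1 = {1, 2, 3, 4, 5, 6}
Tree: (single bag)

Yes; width 5.

Vertex coverage: the bags together contain {1, 2, 3, 4, 5, 6}, the full vertex set. Edge coverage: each edge of G has both endpoints in at least one bag. Running intersection: for every vertex, the bags containing it form a connected subtree. All three properties hold, so this is a valid tree decomposition of width max|bag| − 1 = 5, and hence tw(G) ≤ 5.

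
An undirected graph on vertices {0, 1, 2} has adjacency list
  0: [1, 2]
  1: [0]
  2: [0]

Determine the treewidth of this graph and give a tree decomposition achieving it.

Every bag has size at most 2, so the width is 2 − 1 = 1 and tw(G) ≤ 1. Since G has at least one edge (e.g. 2–0), it is not an edgeless graph, so tw(G) ≥ 1. Hence tw(G) = 1 exactly.

Treewidth 1.
One such decomposition:
Bags: B1 = {0, 2}  B2 = {0, 1}
Tree: B1–B2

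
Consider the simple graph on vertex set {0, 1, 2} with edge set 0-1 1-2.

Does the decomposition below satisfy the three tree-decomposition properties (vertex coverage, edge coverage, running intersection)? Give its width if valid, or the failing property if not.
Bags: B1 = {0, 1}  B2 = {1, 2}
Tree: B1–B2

Yes; width 1.

Vertex coverage: the bags together contain {0, 1, 2}, the full vertex set. Edge coverage: each edge of G has both endpoints in at least one bag. Running intersection: for every vertex, the bags containing it form a connected subtree. All three properties hold, so this is a valid tree decomposition of width max|bag| − 1 = 1, and hence tw(G) ≤ 1.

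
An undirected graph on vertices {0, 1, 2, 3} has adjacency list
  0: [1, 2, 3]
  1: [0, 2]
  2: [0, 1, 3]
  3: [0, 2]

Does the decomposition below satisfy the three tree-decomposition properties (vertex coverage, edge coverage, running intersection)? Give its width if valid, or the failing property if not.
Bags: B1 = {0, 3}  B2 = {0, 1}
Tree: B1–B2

A tree decomposition must satisfy three properties: every vertex lies in some bag; for every edge, both endpoints lie together in some bag; and for every vertex, the bags containing it form a connected subtree. Here vertex 2 appears in no bag, so the decomposition is invalid.

No — vertex 2 appears in no bag.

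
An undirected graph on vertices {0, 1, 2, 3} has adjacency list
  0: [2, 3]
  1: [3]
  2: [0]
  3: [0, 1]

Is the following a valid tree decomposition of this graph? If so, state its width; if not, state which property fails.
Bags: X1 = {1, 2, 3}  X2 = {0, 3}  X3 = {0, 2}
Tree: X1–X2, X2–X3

No — bags containing vertex 2 are not connected in the tree.

A tree decomposition must satisfy three properties: every vertex lies in some bag; for every edge, both endpoints lie together in some bag; and for every vertex, the bags containing it form a connected subtree. Here bags containing vertex 2 are not connected in the tree, so the decomposition is invalid.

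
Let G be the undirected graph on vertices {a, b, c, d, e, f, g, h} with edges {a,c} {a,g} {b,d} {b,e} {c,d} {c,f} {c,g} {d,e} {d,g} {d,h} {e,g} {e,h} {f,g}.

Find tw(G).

2

A width-2 tree decomposition is:
Bags: B1 = {c, d, g}  B2 = {c, f, g}  B3 = {d, e, g}  B4 = {a, c, g}  B5 = {d, e, h}  B6 = {b, d, e}
Tree: B1–B2, B1–B3, B1–B4, B3–B5, B3–B6
Each bag holds 3 vertices, so the decomposition has width 2, which upper-bounds the treewidth. On the other hand G contains the 3-clique {d, e, g}. A clique must lie in a single bag of any decomposition, so no decomposition can have width below 2. The upper and lower bounds meet at 2, so that is the treewidth.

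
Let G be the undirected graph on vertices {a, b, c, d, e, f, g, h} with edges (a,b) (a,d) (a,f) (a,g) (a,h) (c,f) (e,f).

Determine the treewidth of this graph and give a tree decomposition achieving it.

Treewidth 1.
One such decomposition:
Bags: B1 = {a, g}  B2 = {a, b}  B3 = {a, f}  B4 = {c, f}  B5 = {e, f}  B6 = {a, d}  B7 = {a, h}
Tree: B1–B2, B1–B3, B3–B4, B3–B5, B2–B6, B6–B7

The largest bag has 2 vertices, giving width 1; this decomposition certifies tw(G) ≤ 1. G has an edge, so its treewidth is at least 1. Hence tw(G) = 1 exactly.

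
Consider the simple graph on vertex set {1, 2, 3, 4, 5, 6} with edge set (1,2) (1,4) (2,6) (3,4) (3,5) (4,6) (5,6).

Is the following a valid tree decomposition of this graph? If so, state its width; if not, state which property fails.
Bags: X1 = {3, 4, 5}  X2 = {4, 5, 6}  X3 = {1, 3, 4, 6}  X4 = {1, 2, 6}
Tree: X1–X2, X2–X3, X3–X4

A tree decomposition must satisfy three properties: every vertex lies in some bag; for every edge, both endpoints lie together in some bag; and for every vertex, the bags containing it form a connected subtree. Here bags containing vertex 3 are not connected in the tree, so the decomposition is invalid.

No — bags containing vertex 3 are not connected in the tree.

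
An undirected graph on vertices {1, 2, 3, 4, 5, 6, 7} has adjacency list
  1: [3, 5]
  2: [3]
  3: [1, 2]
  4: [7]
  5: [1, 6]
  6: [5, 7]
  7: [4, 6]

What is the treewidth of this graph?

1

A width-1 tree decomposition is:
Bags: B1 = {4, 7}  B2 = {6, 7}  B3 = {5, 6}  B4 = {1, 5}  B5 = {1, 3}  B6 = {2, 3}
Tree: B1–B2, B2–B3, B3–B4, B4–B5, B5–B6
Every bag has size at most 2, so the width is 2 − 1 = 1 and tw(G) ≤ 1. G has an edge, so its treewidth is at least 1. The upper and lower bounds meet at 1, so that is the treewidth.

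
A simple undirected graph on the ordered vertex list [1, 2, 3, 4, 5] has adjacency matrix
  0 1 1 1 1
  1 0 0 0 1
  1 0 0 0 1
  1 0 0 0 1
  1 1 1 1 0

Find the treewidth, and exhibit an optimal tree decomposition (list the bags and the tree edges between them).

Treewidth 2.
Bags: B1 = {1, 2, 5}  B2 = {1, 3, 5}  B3 = {1, 4, 5}
Tree: B1–B2, B2–B3

Every bag has size at most 3, so the width is 3 − 1 = 2 and tw(G) ≤ 2. For the lower bound, the 3 vertices {1, 2, 5} are pairwise adjacent, and any tree decomposition puts a clique entirely inside one bag — forcing width ≥ 2. Therefore the treewidth is 2.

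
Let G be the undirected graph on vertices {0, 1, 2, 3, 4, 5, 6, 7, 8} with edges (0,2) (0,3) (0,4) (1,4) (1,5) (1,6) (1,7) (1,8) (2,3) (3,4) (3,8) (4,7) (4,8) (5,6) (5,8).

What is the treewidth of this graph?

A width-2 tree decomposition is:
Bags: B1 = {3, 4, 8}  B2 = {1, 4, 8}  B3 = {0, 3, 4}  B4 = {1, 5, 8}  B5 = {1, 4, 7}  B6 = {0, 2, 3}  B7 = {1, 5, 6}
Tree: B1–B2, B1–B3, B2–B4, B2–B5, B3–B6, B4–B7
Every bag has size at most 3, so the width is 3 − 1 = 2 and tw(G) ≤ 2. For the lower bound, the 3 vertices {0, 2, 3} are pairwise adjacent, and any tree decomposition puts a clique entirely inside one bag — forcing width ≥ 2. Hence tw(G) = 2 exactly.

2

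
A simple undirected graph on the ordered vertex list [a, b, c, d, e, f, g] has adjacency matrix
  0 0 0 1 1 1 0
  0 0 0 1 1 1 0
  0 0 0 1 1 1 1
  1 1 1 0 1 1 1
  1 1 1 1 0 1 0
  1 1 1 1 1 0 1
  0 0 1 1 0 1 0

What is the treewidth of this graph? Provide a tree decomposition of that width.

Treewidth 3.
Bags: B1 = {b, d, e, f}  B2 = {c, d, e, f}  B3 = {c, d, f, g}  B4 = {a, d, e, f}
Tree: B1–B2, B2–B3, B1–B4

Each bag holds 4 vertices, so the decomposition has width 3, which upper-bounds the treewidth. On the other hand G contains the 4-clique {c, d, f, g}. A clique must lie in a single bag of any decomposition, so no decomposition can have width below 3. The upper and lower bounds meet at 3, so that is the treewidth.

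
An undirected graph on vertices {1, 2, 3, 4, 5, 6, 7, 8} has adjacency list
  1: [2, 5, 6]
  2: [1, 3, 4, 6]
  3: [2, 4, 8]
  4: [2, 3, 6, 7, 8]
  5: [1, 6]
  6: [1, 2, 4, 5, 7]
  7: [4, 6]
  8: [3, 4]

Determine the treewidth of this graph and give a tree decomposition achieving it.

Treewidth 2.
Bags: B1 = {1, 2, 6}  B2 = {2, 4, 6}  B3 = {2, 3, 4}  B4 = {3, 4, 8}  B5 = {1, 5, 6}  B6 = {4, 6, 7}
Tree: B1–B2, B2–B3, B3–B4, B1–B5, B2–B6

Every bag has size at most 3, so the width is 3 − 1 = 2 and tw(G) ≤ 2. On the other hand G contains the 3-clique {1, 2, 6}. A clique must lie in a single bag of any decomposition, so no decomposition can have width below 2. Combining the bounds, tw(G) = 2.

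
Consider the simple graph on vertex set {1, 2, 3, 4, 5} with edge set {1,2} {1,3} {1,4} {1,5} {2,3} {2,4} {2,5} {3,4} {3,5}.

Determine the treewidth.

3

A width-3 tree decomposition is:
Bags: B1 = {1, 2, 3, 5}  B2 = {1, 2, 3, 4}
Tree: B1–B2
Each bag holds 4 vertices, so the decomposition has width 3, which upper-bounds the treewidth. On the other hand G contains the 4-clique {1, 2, 3, 4}. A clique must lie in a single bag of any decomposition, so no decomposition can have width below 3. Therefore the treewidth is 3.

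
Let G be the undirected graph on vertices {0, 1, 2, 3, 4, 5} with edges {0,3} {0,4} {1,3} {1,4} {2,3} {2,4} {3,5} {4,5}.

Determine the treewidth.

2

A width-2 tree decomposition is:
Bags: B1 = {2, 3, 4}  B2 = {0, 3, 4}  B3 = {1, 3, 4}  B4 = {3, 4, 5}
Tree: B1–B2, B2–B3, B3–B4
Each bag holds 3 vertices, so the decomposition has width 2, which upper-bounds the treewidth. The edges 2–3–0–4–2 form a cycle, so G is not a tree and its treewidth is at least 2. Hence tw(G) = 2 exactly.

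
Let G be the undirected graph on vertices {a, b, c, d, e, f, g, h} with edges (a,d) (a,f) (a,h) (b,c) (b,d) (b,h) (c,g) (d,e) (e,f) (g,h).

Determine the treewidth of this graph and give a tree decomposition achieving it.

Every bag has size at most 3, so the width is 3 − 1 = 2 and tw(G) ≤ 2. For the lower bound, G contains the cycle c–g–h–b–c, so G is not a forest; only forests have treewidth ≤ 1, hence tw(G) ≥ 2. Therefore the treewidth is 2.

Treewidth 2.
Bags: B1 = {b, c, g}  B2 = {b, g, h}  B3 = {b, d, h}  B4 = {a, d, h}  B5 = {a, d, e}  B6 = {a, e, f}
Tree: B1–B2, B2–B3, B3–B4, B4–B5, B5–B6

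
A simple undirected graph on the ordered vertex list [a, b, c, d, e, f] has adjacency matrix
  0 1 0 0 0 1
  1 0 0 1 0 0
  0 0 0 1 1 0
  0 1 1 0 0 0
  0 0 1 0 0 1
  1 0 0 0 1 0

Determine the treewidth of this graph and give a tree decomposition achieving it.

Treewidth 2.
One such decomposition:
Bags: B1 = {a, b, f}  B2 = {b, e, f}  B3 = {b, c, e}  B4 = {b, c, d}
Tree: B1–B2, B2–B3, B3–B4

The largest bag has 3 vertices, giving width 2; this decomposition certifies tw(G) ≤ 2. For the lower bound, G contains the cycle b–a–f–e–c–d–b, so G is not a forest; only forests have treewidth ≤ 1, hence tw(G) ≥ 2. Hence tw(G) = 2 exactly.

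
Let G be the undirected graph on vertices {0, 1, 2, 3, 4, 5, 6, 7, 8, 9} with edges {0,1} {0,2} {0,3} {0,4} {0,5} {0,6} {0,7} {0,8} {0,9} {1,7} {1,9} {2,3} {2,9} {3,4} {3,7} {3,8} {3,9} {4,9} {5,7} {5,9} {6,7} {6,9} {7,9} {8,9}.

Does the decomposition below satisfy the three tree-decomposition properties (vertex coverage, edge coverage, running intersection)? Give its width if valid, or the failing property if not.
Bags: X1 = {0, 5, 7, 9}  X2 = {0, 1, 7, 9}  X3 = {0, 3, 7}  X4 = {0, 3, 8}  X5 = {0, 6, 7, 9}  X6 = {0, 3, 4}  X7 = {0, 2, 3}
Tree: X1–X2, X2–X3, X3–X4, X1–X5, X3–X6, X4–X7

No — edge (9,3) lies in no bag.

A tree decomposition must satisfy three properties: every vertex lies in some bag; for every edge, both endpoints lie together in some bag; and for every vertex, the bags containing it form a connected subtree. Here edge (9,3) lies in no bag, so the decomposition is invalid.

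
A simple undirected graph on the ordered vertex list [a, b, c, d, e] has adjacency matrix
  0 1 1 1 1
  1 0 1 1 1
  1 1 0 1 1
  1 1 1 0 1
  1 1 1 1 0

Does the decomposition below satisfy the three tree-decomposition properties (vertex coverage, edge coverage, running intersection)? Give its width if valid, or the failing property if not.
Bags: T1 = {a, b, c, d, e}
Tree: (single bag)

Every vertex of G appears in some bag (union = {a, b, c, d, e}); every edge is covered by a bag; and for each vertex v the set of bags containing v is connected in the bag tree. The decomposition is therefore valid. The largest bag has 5 vertices, so the width is 4.

Yes; width 4.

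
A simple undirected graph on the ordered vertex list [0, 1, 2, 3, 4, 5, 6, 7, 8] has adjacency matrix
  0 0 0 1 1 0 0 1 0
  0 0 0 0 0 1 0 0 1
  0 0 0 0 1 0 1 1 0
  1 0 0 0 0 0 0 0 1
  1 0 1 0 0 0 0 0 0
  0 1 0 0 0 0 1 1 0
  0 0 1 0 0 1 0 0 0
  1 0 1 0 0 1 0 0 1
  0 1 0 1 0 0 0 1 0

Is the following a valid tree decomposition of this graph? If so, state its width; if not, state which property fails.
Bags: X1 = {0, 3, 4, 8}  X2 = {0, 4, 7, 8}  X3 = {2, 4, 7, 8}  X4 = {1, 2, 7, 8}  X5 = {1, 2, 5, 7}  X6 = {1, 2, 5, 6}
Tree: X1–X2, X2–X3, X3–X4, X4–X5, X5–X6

Every vertex of G appears in some bag (union = {0, 1, 2, 3, 4, 5, 6, 7, 8}); every edge is covered by a bag; and for each vertex v the set of bags containing v is connected in the bag tree. The decomposition is therefore valid. The largest bag has 4 vertices, so the width is 3.

Yes; width 3.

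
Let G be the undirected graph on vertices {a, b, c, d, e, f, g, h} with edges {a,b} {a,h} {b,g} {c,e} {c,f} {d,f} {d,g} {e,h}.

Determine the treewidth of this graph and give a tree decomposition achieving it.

Every bag has size at most 3, so the width is 3 − 1 = 2 and tw(G) ≤ 2. The edges a–h–e–c–f–d–g–b–a form a cycle, so G is not a tree and its treewidth is at least 2. Combining the bounds, tw(G) = 2.

Treewidth 2.
One such decomposition:
Bags: B1 = {a, e, h}  B2 = {a, c, e}  B3 = {a, c, f}  B4 = {a, d, f}  B5 = {a, d, g}  B6 = {a, b, g}
Tree: B1–B2, B2–B3, B3–B4, B4–B5, B5–B6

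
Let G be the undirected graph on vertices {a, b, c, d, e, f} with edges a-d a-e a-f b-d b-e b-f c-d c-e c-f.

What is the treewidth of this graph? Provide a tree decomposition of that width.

Every bag has size at most 4, so the width is 4 − 1 = 3 and tw(G) ≤ 3. For the lower bound: the 4 vertex sets {c,d}, {b,f}, {e}, {a} are disjoint, each induces a connected subgraph, and every pair is joined by at least one edge of G. Contracting each set to a single vertex therefore yields K_{4} as a minor, and since treewidth is minor-monotone, tw(G) ≥ tw(K_{4}) = 3. Hence tw(G) = 3 exactly.

Treewidth 3.
Bags: B1 = {c, d, e, f}  B2 = {b, d, e, f}  B3 = {a, d, e, f}
Tree: B1–B2, B2–B3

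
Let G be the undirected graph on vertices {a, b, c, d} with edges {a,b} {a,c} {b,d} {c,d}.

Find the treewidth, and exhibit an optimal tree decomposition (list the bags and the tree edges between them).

Treewidth 2.
One such decomposition:
Bags: B1 = {a, b, c}  B2 = {b, c, d}
Tree: B1–B2

Every bag has size at most 3, so the width is 3 − 1 = 2 and tw(G) ≤ 2. For the lower bound, G contains the cycle b–a–c–d–b, so G is not a forest; only forests have treewidth ≤ 1, hence tw(G) ≥ 2. Hence tw(G) = 2 exactly.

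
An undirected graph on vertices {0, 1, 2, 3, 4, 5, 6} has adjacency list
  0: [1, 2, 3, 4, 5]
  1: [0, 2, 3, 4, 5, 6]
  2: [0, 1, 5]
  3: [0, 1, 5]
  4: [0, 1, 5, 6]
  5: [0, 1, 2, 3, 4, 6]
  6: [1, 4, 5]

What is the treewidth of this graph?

A width-3 tree decomposition is:
Bags: B1 = {0, 1, 3, 5}  B2 = {0, 1, 2, 5}  B3 = {0, 1, 4, 5}  B4 = {1, 4, 5, 6}
Tree: B1–B2, B2–B3, B3–B4
Each bag holds 4 vertices, so the decomposition has width 3, which upper-bounds the treewidth. Conversely, {0, 1, 2, 5} is a clique of size 4, and the vertices of any clique must share a bag in every tree decomposition; so some bag has ≥ 4 vertices and tw(G) ≥ 3. Therefore the treewidth is 3.

3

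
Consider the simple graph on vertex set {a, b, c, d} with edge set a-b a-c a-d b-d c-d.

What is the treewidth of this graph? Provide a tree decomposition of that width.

Each bag holds 3 vertices, so the decomposition has width 2, which upper-bounds the treewidth. For the lower bound, the 3 vertices {a, c, d} are pairwise adjacent, and any tree decomposition puts a clique entirely inside one bag — forcing width ≥ 2. Combining the bounds, tw(G) = 2.

Treewidth 2.
Bags: B1 = {a, c, d}  B2 = {a, b, d}
Tree: B1–B2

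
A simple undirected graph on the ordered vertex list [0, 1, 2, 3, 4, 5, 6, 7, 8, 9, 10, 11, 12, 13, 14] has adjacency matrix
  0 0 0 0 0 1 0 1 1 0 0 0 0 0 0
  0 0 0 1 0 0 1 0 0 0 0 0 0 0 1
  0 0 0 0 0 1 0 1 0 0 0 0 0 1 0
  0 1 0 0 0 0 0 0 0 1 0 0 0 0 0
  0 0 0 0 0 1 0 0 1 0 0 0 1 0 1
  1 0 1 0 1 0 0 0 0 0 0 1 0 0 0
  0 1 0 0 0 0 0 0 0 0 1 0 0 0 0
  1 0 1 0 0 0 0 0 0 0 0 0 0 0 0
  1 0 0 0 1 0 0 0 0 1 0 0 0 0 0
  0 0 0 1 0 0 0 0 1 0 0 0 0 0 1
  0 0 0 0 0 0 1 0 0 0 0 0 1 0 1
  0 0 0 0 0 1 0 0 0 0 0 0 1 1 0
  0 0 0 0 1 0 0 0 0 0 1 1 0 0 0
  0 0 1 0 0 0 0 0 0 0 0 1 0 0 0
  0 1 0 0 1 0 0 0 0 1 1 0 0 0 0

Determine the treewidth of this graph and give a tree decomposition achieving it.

Each bag holds 4 vertices, so the decomposition has width 3, which upper-bounds the treewidth. For the lower bound: the 4 vertex sets {2,7,13}, {0}, {5}, {4,8,11,12} are disjoint, each induces a connected subgraph, and every pair is joined by at least one edge of G. Contracting each set to a single vertex therefore yields K_{4} as a minor, and since treewidth is minor-monotone, tw(G) ≥ tw(K_{4}) = 3. Therefore the treewidth is 3.

Treewidth 3.
One such decomposition:
Bags: B1 = {0, 2, 7, 13}  B2 = {0, 2, 5, 13}  B3 = {0, 5, 11, 13}  B4 = {0, 5, 8, 11}  B5 = {4, 5, 8, 11}  B6 = {4, 8, 11, 12}  B7 = {4, 8, 9, 12}  B8 = {4, 9, 12, 14}  B9 = {9, 10, 12, 14}  B10 = {3, 9, 10, 14}  B11 = {1, 3, 10, 14}  B12 = {1, 3, 6, 10}
Tree: B1–B2, B2–B3, B3–B4, B4–B5, B5–B6, B6–B7, B7–B8, B8–B9, B9–B10, B10–B11, B11–B12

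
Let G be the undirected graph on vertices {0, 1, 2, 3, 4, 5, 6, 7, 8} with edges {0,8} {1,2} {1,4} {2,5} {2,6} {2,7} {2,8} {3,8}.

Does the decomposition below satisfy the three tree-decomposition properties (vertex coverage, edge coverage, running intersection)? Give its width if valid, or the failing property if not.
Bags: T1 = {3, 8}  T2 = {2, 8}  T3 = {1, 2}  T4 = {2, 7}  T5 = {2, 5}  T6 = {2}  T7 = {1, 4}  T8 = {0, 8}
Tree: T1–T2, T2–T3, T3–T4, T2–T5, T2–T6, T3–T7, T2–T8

No — vertex 6 appears in no bag.

A tree decomposition must satisfy three properties: every vertex lies in some bag; for every edge, both endpoints lie together in some bag; and for every vertex, the bags containing it form a connected subtree. Here vertex 6 appears in no bag, so the decomposition is invalid.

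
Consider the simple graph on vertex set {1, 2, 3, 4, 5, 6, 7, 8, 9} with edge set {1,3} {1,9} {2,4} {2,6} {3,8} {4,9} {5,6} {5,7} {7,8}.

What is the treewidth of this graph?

A width-2 tree decomposition is:
Bags: B1 = {1, 3, 8}  B2 = {1, 8, 9}  B3 = {4, 8, 9}  B4 = {2, 4, 8}  B5 = {2, 6, 8}  B6 = {5, 6, 8}  B7 = {5, 7, 8}
Tree: B1–B2, B2–B3, B3–B4, B4–B5, B5–B6, B6–B7
The largest bag has 3 vertices, giving width 2; this decomposition certifies tw(G) ≤ 2. Since 8–3–1–9–4–2–6–5–7–8 is a cycle in G, G is not acyclic. Forests are exactly the graphs of treewidth ≤ 1, so tw(G) ≥ 2. Hence tw(G) = 2 exactly.

2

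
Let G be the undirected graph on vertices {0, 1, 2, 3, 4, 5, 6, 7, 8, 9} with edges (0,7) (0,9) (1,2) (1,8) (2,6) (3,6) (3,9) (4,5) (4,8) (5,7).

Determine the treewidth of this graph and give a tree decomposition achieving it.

Each bag holds 3 vertices, so the decomposition has width 2, which upper-bounds the treewidth. Since 8–1–2–6–3–9–0–7–5–4–8 is a cycle in G, G is not acyclic. Forests are exactly the graphs of treewidth ≤ 1, so tw(G) ≥ 2. Combining the bounds, tw(G) = 2.

Treewidth 2.
One optimal decomposition is:
Bags: B1 = {1, 2, 8}  B2 = {2, 6, 8}  B3 = {3, 6, 8}  B4 = {3, 8, 9}  B5 = {0, 8, 9}  B6 = {0, 7, 8}  B7 = {5, 7, 8}  B8 = {4, 5, 8}
Tree: B1–B2, B2–B3, B3–B4, B4–B5, B5–B6, B6–B7, B7–B8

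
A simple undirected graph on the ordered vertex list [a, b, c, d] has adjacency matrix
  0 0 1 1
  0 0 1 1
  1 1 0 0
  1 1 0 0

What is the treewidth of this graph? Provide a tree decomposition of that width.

Every bag has size at most 3, so the width is 3 − 1 = 2 and tw(G) ≤ 2. For the lower bound, G contains the cycle a–d–b–c–a, so G is not a forest; only forests have treewidth ≤ 1, hence tw(G) ≥ 2. Therefore the treewidth is 2.

Treewidth 2.
One such decomposition:
Bags: B1 = {a, b, d}  B2 = {a, b, c}
Tree: B1–B2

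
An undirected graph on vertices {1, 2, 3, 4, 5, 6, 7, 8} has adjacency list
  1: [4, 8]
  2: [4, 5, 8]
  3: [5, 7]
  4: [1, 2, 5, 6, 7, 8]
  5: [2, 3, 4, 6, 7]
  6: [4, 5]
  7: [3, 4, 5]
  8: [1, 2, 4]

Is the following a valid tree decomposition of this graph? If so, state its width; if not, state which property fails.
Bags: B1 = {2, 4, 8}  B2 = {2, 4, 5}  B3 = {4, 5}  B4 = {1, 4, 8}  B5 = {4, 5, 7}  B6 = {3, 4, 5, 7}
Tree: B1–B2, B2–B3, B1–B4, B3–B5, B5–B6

No — vertex 6 appears in no bag.

A tree decomposition must satisfy three properties: every vertex lies in some bag; for every edge, both endpoints lie together in some bag; and for every vertex, the bags containing it form a connected subtree. Here vertex 6 appears in no bag, so the decomposition is invalid.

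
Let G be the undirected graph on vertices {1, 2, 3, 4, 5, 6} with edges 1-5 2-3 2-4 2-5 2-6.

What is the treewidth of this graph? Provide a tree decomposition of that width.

Each bag holds 2 vertices, so the decomposition has width 1, which upper-bounds the treewidth. Any graph with an edge has treewidth ≥ 1, and G has the edge 3–2. The upper and lower bounds meet at 1, so that is the treewidth.

Treewidth 1.
One optimal decomposition is:
Bags: B1 = {2, 3}  B2 = {2, 5}  B3 = {1, 5}  B4 = {2, 4}  B5 = {2, 6}
Tree: B1–B2, B2–B3, B2–B4, B4–B5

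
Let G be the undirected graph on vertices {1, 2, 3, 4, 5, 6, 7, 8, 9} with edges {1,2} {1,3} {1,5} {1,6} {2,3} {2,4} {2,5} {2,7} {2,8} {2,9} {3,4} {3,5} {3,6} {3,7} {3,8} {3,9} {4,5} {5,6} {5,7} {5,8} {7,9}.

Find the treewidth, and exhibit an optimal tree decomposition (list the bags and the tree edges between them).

Treewidth 3.
One such decomposition:
Bags: B1 = {2, 3, 5, 7}  B2 = {2, 3, 7, 9}  B3 = {2, 3, 4, 5}  B4 = {1, 2, 3, 5}  B5 = {1, 3, 5, 6}  B6 = {2, 3, 5, 8}
Tree: B1–B2, B1–B3, B3–B4, B4–B5, B1–B6

Every bag has size at most 4, so the width is 4 − 1 = 3 and tw(G) ≤ 3. On the other hand G contains the 4-clique {2, 3, 7, 9}. A clique must lie in a single bag of any decomposition, so no decomposition can have width below 3. Hence tw(G) = 3 exactly.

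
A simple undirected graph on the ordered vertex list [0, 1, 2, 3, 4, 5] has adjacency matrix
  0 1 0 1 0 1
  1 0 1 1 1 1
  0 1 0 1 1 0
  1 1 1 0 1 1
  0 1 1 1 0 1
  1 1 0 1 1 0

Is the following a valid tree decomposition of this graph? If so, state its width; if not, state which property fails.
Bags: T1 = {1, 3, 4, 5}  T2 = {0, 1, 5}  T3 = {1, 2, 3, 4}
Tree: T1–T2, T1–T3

A tree decomposition must satisfy three properties: every vertex lies in some bag; for every edge, both endpoints lie together in some bag; and for every vertex, the bags containing it form a connected subtree. Here edge (3,0) lies in no bag, so the decomposition is invalid.

No — edge (3,0) lies in no bag.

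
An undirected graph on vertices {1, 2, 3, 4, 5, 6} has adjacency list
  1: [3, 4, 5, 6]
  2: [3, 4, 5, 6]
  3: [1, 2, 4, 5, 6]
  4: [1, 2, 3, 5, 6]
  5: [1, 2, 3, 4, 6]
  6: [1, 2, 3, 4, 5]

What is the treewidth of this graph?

4

A width-4 tree decomposition is:
Bags: B1 = {2, 3, 4, 5, 6}  B2 = {1, 3, 4, 5, 6}
Tree: B1–B2
The largest bag has 5 vertices, giving width 4; this decomposition certifies tw(G) ≤ 4. For the lower bound, the 5 vertices {1, 3, 4, 5, 6} are pairwise adjacent, and any tree decomposition puts a clique entirely inside one bag — forcing width ≥ 4. Therefore the treewidth is 4.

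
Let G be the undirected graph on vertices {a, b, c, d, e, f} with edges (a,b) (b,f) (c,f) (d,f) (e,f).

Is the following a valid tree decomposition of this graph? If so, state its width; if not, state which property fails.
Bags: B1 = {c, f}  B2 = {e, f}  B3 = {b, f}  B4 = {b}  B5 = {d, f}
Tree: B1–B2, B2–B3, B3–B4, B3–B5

A tree decomposition must satisfy three properties: every vertex lies in some bag; for every edge, both endpoints lie together in some bag; and for every vertex, the bags containing it form a connected subtree. Here vertex a appears in no bag, so the decomposition is invalid.

No — vertex a appears in no bag.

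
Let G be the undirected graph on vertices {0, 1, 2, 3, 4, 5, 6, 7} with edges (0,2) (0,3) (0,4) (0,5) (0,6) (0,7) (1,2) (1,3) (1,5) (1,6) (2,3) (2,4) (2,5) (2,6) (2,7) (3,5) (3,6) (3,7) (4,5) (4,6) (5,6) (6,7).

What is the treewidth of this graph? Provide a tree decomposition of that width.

Each bag holds 5 vertices, so the decomposition has width 4, which upper-bounds the treewidth. Conversely, {0, 2, 3, 5, 6} is a clique of size 5, and the vertices of any clique must share a bag in every tree decomposition; so some bag has ≥ 5 vertices and tw(G) ≥ 4. Combining the bounds, tw(G) = 4.

Treewidth 4.
One such decomposition:
Bags: B1 = {0, 2, 3, 5, 6}  B2 = {0, 2, 3, 6, 7}  B3 = {1, 2, 3, 5, 6}  B4 = {0, 2, 4, 5, 6}
Tree: B1–B2, B1–B3, B1–B4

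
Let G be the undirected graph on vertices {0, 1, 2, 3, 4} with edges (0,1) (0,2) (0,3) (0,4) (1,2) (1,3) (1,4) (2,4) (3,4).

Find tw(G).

3

A width-3 tree decomposition is:
Bags: B1 = {0, 1, 2, 4}  B2 = {0, 1, 3, 4}
Tree: B1–B2
Every bag has size at most 4, so the width is 4 − 1 = 3 and tw(G) ≤ 3. On the other hand G contains the 4-clique {0, 1, 2, 4}. A clique must lie in a single bag of any decomposition, so no decomposition can have width below 3. The upper and lower bounds meet at 3, so that is the treewidth.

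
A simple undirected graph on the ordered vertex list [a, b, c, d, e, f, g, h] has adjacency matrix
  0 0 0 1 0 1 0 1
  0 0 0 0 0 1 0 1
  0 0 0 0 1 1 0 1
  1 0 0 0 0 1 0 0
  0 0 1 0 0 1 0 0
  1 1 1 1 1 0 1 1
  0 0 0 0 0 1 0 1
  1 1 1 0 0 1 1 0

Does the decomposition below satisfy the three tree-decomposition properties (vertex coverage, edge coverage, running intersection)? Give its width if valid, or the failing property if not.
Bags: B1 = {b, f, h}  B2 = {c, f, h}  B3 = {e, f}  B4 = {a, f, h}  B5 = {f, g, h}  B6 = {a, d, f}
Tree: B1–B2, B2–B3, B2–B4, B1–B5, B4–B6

A tree decomposition must satisfy three properties: every vertex lies in some bag; for every edge, both endpoints lie together in some bag; and for every vertex, the bags containing it form a connected subtree. Here edge (c,e) lies in no bag, so the decomposition is invalid.

No — edge (c,e) lies in no bag.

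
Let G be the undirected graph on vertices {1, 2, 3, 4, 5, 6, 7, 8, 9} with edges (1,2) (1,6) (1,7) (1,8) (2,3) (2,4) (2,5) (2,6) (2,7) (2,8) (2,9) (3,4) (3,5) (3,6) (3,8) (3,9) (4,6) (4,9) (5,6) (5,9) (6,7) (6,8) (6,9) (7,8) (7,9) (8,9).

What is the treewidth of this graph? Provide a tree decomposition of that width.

Every bag has size at most 5, so the width is 5 − 1 = 4 and tw(G) ≤ 4. On the other hand G contains the 5-clique {1, 2, 6, 7, 8}. A clique must lie in a single bag of any decomposition, so no decomposition can have width below 4. Therefore the treewidth is 4.

Treewidth 4.
One optimal decomposition is:
Bags: B1 = {2, 6, 7, 8, 9}  B2 = {1, 2, 6, 7, 8}  B3 = {2, 3, 6, 8, 9}  B4 = {2, 3, 5, 6, 9}  B5 = {2, 3, 4, 6, 9}
Tree: B1–B2, B1–B3, B3–B4, B3–B5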